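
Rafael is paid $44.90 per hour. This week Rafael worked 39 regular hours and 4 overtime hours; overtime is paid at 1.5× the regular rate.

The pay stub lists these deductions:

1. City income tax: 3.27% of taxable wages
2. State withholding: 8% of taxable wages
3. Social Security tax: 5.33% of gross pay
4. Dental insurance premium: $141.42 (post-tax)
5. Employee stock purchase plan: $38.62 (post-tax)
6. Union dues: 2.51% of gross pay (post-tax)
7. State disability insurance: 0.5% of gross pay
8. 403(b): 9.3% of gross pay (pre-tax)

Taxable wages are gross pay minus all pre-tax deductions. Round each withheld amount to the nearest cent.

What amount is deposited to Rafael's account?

Regular pay: 39 × $44.90 = $1,751.10
Overtime pay: 4 × $44.90 × 1.5 = $269.40
Gross pay = $1,751.10 + $269.40 = $2,020.50
403(b): $2,020.50 × 0.093 = $187.91
Taxable wages = $2,020.50 − $187.91 = $1,832.59
State withholding: $1,832.59 × 0.08 = $146.61
City income tax: $1,832.59 × 0.0327 = $59.93
State disability insurance: $2,020.50 × 0.005 = $10.10
Social Security tax: $2,020.50 × 0.0533 = $107.69
Dental insurance premium: $141.42
Employee stock purchase plan: $38.62
Union dues: $2,020.50 × 0.0251 = $50.71
Total deductions = $187.91 + $146.61 + $59.93 + $10.10 + $107.69 + $141.42 + $38.62 + $50.71 = $742.99
Net pay = $2,020.50 − $742.99 = $1,277.51

$1,277.51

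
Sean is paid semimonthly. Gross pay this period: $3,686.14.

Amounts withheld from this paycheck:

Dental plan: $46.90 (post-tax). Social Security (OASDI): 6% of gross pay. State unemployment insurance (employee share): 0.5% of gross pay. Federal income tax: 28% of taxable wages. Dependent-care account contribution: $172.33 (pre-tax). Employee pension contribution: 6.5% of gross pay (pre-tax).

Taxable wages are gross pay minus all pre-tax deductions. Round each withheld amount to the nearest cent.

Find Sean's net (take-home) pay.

Employee pension contribution: $3,686.14 × 0.065 = $239.60
Dependent-care account contribution: $172.33
Pre-tax total = $239.60 + $172.33 = $411.93
Taxable wages = $3,686.14 − $411.93 = $3,274.21
Federal income tax: $3,274.21 × 0.28 = $916.78
Social Security (OASDI): $3,686.14 × 0.06 = $221.17
State unemployment insurance (employee share): $3,686.14 × 0.005 = $18.43
Dental plan: $46.90
Total deductions = $239.60 + $172.33 + $916.78 + $221.17 + $18.43 + $46.90 = $1,615.21
Net pay = $3,686.14 − $1,615.21 = $2,070.93

$2,070.93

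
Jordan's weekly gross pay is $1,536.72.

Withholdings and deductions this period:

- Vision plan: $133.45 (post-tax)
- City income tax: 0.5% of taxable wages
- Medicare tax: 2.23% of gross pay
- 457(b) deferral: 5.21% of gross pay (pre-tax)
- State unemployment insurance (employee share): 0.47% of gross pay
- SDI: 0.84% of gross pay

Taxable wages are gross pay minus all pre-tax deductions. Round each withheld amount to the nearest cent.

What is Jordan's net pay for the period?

$1,261.53

457(b) deferral: $1,536.72 × 0.0521 = $80.06
Taxable wages = $1,536.72 − $80.06 = $1,456.66
City income tax: $1,456.66 × 0.005 = $7.28
Medicare tax: $1,536.72 × 0.0223 = $34.27
State unemployment insurance (employee share): $1,536.72 × 0.0047 = $7.22
SDI: $1,536.72 × 0.0084 = $12.91
Vision plan: $133.45
Total deductions = $80.06 + $7.28 + $34.27 + $7.22 + $12.91 + $133.45 = $275.19
Net pay = $1,536.72 − $275.19 = $1,261.53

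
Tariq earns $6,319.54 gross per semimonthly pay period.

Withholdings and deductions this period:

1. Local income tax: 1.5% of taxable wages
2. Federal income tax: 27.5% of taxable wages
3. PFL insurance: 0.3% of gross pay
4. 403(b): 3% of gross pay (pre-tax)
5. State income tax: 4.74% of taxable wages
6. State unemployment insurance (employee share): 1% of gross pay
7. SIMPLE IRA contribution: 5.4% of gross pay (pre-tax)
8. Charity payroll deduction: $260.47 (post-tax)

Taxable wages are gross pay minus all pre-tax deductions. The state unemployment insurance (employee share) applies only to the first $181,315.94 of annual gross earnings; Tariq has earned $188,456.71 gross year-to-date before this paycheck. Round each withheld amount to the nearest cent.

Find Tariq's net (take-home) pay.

SIMPLE IRA contribution: $6,319.54 × 0.054 = $341.26
403(b): $6,319.54 × 0.03 = $189.59
Pre-tax total = $341.26 + $189.59 = $530.85
Taxable wages = $6,319.54 − $530.85 = $5,788.69
Local income tax: $5,788.69 × 0.015 = $86.83
Federal income tax: $5,788.69 × 0.275 = $1,591.89
State income tax: $5,788.69 × 0.0474 = $274.38
State unemployment insurance (employee share): annual cap $181,315.94 already reached (YTD $188,456.71), so $0.00
PFL insurance: $6,319.54 × 0.003 = $18.96
Charity payroll deduction: $260.47
Total deductions = $341.26 + $189.59 + $86.83 + $1,591.89 + $274.38 + $0.00 + $18.96 + $260.47 = $2,763.38
Net pay = $6,319.54 − $2,763.38 = $3,556.16

$3,556.16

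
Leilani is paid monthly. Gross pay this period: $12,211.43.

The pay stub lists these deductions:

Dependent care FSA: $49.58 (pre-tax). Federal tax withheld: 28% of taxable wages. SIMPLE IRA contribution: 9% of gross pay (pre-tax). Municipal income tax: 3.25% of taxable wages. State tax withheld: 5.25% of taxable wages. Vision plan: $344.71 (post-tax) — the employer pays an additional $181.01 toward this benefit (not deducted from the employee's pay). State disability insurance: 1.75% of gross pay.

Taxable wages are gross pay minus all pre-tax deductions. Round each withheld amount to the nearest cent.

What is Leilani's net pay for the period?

Dependent care FSA: $49.58
SIMPLE IRA contribution: $12,211.43 × 0.09 = $1,099.03
Pre-tax total = $49.58 + $1,099.03 = $1,148.61
Taxable wages = $12,211.43 − $1,148.61 = $11,062.82
State tax withheld: $11,062.82 × 0.0525 = $580.80
Federal tax withheld: $11,062.82 × 0.28 = $3,097.59
Municipal income tax: $11,062.82 × 0.0325 = $359.54
State disability insurance: $12,211.43 × 0.0175 = $213.70
Vision plan: $344.71
(Employer's $181.01 toward vision plan is not withheld from the employee.)
Total deductions = $49.58 + $1,099.03 + $580.80 + $3,097.59 + $359.54 + $213.70 + $344.71 = $5,744.95
Net pay = $12,211.43 − $5,744.95 = $6,466.48

$6,466.48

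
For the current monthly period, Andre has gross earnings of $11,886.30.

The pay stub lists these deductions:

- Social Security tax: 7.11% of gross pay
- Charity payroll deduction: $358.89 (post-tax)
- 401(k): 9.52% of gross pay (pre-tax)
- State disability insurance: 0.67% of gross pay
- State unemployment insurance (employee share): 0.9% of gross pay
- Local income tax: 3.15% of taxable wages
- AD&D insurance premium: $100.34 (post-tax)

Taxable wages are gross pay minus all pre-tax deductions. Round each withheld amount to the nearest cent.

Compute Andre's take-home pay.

$8,924.98

401(k): $11,886.30 × 0.0952 = $1,131.58
Taxable wages = $11,886.30 − $1,131.58 = $10,754.72
Local income tax: $10,754.72 × 0.0315 = $338.77
State disability insurance: $11,886.30 × 0.0067 = $79.64
Social Security tax: $11,886.30 × 0.0711 = $845.12
State unemployment insurance (employee share): $11,886.30 × 0.009 = $106.98
Charity payroll deduction: $358.89
AD&D insurance premium: $100.34
Total deductions = $1,131.58 + $338.77 + $79.64 + $845.12 + $106.98 + $358.89 + $100.34 = $2,961.32
Net pay = $11,886.30 − $2,961.32 = $8,924.98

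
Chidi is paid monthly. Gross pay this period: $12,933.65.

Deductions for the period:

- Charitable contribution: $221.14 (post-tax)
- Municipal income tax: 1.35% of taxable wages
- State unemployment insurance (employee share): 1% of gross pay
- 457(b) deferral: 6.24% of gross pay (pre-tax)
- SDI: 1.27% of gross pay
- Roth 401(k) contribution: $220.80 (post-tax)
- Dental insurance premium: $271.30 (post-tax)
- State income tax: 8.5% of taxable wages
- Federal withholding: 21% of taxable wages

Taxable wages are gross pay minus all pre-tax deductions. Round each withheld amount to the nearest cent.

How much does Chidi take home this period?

$7,378.70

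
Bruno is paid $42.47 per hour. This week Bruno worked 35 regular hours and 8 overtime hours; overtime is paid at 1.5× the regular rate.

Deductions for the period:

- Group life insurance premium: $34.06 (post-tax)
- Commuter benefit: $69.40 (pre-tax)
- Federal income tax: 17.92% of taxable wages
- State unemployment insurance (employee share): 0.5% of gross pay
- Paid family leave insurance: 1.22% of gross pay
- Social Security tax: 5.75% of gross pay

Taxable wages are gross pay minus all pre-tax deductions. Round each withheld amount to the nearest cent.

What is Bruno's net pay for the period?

Regular pay: 35 × $42.47 = $1486.45
Overtime pay: 8 × $42.47 × 1.5 = $509.64
Gross pay = $1486.45 + $509.64 = $1996.09
Commuter benefit: $69.40
Taxable wages = $1996.09 − $69.40 = $1926.69
Federal income tax: $1926.69 × 0.1792 = $345.26
State unemployment insurance (employee share): $1996.09 × 0.005 = $9.98
Paid family leave insurance: $1996.09 × 0.0122 = $24.35
Social Security tax: $1996.09 × 0.0575 = $114.78
Group life insurance premium: $34.06
Total deductions = $69.40 + $345.26 + $9.98 + $24.35 + $114.78 + $34.06 = $597.83
Net pay = $1996.09 − $597.83 = $1398.26

$1398.26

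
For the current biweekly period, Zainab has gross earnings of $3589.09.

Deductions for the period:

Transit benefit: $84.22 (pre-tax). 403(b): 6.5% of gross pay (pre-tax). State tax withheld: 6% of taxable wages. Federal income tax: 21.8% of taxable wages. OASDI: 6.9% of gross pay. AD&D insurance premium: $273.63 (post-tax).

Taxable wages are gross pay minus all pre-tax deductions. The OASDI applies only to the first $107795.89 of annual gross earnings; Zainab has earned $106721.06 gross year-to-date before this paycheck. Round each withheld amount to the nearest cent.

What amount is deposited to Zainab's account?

$2014.30

Transit benefit: $84.22
403(b): $3589.09 × 0.065 = $233.29
Pre-tax total = $84.22 + $233.29 = $317.51
Taxable wages = $3589.09 − $317.51 = $3271.58
State tax withheld: $3271.58 × 0.06 = $196.29
Federal income tax: $3271.58 × 0.218 = $713.20
OASDI: only $107795.89 − $106721.06 = $1074.83 of this check is subject → $1074.83 × 0.069 = $74.16
AD&D insurance premium: $273.63
Total deductions = $84.22 + $233.29 + $196.29 + $713.20 + $74.16 + $273.63 = $1574.79
Net pay = $3589.09 − $1574.79 = $2014.30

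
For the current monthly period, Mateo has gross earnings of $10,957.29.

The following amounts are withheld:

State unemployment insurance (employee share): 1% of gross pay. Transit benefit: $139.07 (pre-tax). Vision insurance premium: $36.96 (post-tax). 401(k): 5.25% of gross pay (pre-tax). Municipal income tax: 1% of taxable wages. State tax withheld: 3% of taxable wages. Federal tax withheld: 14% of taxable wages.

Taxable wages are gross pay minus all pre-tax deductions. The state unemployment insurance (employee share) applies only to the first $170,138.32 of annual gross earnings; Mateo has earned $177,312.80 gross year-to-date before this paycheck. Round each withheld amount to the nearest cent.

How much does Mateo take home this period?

$8,362.27

Transit benefit: $139.07
401(k): $10,957.29 × 0.0525 = $575.26
Pre-tax total = $139.07 + $575.26 = $714.33
Taxable wages = $10,957.29 − $714.33 = $10,242.96
Federal tax withheld: $10,242.96 × 0.14 = $1,434.01
State tax withheld: $10,242.96 × 0.03 = $307.29
Municipal income tax: $10,242.96 × 0.01 = $102.43
State unemployment insurance (employee share): annual cap $170,138.32 already reached (YTD $177,312.80), so $0.00
Vision insurance premium: $36.96
Total deductions = $139.07 + $575.26 + $1,434.01 + $307.29 + $102.43 + $0.00 + $36.96 = $2,595.02
Net pay = $10,957.29 − $2,595.02 = $8,362.27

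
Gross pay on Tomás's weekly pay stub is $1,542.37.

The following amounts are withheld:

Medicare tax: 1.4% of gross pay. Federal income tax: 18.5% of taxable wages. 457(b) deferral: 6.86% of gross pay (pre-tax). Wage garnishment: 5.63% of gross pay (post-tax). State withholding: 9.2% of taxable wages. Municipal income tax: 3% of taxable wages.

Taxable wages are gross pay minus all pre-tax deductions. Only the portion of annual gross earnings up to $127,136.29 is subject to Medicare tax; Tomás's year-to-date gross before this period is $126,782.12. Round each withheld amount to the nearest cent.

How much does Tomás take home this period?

$903.74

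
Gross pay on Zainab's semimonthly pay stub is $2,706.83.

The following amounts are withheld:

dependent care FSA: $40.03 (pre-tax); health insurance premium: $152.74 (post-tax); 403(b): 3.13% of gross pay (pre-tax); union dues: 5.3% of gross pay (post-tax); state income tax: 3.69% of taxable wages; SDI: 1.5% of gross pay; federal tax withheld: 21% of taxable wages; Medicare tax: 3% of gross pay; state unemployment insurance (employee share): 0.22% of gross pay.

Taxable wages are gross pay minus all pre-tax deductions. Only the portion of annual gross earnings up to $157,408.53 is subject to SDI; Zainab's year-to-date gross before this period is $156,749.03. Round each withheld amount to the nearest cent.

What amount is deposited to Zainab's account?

$1,551.31

Dependent care FSA: $40.03
403(b): $2,706.83 × 0.0313 = $84.72
Pre-tax total = $40.03 + $84.72 = $124.75
Taxable wages = $2,706.83 − $124.75 = $2,582.08
Federal tax withheld: $2,582.08 × 0.21 = $542.24
State income tax: $2,582.08 × 0.0369 = $95.28
SDI: only $157,408.53 − $156,749.03 = $659.50 of this check is subject → $659.50 × 0.015 = $9.89
Medicare tax: $2,706.83 × 0.03 = $81.20
State unemployment insurance (employee share): $2,706.83 × 0.0022 = $5.96
Union dues: $2,706.83 × 0.053 = $143.46
Health insurance premium: $152.74
Total deductions = $40.03 + $84.72 + $542.24 + $95.28 + $9.89 + $81.20 + $5.96 + $143.46 + $152.74 = $1,155.52
Net pay = $2,706.83 − $1,155.52 = $1,551.31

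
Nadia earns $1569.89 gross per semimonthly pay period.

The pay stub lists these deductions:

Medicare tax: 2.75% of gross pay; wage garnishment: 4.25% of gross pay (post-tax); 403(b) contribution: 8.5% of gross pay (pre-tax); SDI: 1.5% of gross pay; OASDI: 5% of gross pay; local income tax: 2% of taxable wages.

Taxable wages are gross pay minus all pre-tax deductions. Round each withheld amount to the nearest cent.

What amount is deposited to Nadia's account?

403(b) contribution: $1569.89 × 0.085 = $133.44
Taxable wages = $1569.89 − $133.44 = $1436.45
Local income tax: $1436.45 × 0.02 = $28.73
Medicare tax: $1569.89 × 0.0275 = $43.17
SDI: $1569.89 × 0.015 = $23.55
OASDI: $1569.89 × 0.05 = $78.49
Wage garnishment: $1569.89 × 0.0425 = $66.72
Total deductions = $133.44 + $28.73 + $43.17 + $23.55 + $78.49 + $66.72 = $374.10
Net pay = $1569.89 − $374.10 = $1195.79

$1195.79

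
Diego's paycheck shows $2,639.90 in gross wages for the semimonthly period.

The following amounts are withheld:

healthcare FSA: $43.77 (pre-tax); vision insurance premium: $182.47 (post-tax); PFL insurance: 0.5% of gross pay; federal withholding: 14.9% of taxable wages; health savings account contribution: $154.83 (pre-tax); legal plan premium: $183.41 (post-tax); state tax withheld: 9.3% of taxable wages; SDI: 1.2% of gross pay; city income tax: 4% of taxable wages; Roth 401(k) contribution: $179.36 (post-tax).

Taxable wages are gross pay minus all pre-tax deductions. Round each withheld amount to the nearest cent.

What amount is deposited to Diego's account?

Healthcare FSA: $43.77
Health savings account contribution: $154.83
Pre-tax total = $43.77 + $154.83 = $198.60
Taxable wages = $2,639.90 − $198.60 = $2,441.30
City income tax: $2,441.30 × 0.04 = $97.65
State tax withheld: $2,441.30 × 0.093 = $227.04
Federal withholding: $2,441.30 × 0.149 = $363.75
SDI: $2,639.90 × 0.012 = $31.68
PFL insurance: $2,639.90 × 0.005 = $13.20
Roth 401(k) contribution: $179.36
Legal plan premium: $183.41
Vision insurance premium: $182.47
Total deductions = $43.77 + $154.83 + $97.65 + $227.04 + $363.75 + $31.68 + $13.20 + $179.36 + $183.41 + $182.47 = $1,477.16
Net pay = $2,639.90 − $1,477.16 = $1,162.74

$1,162.74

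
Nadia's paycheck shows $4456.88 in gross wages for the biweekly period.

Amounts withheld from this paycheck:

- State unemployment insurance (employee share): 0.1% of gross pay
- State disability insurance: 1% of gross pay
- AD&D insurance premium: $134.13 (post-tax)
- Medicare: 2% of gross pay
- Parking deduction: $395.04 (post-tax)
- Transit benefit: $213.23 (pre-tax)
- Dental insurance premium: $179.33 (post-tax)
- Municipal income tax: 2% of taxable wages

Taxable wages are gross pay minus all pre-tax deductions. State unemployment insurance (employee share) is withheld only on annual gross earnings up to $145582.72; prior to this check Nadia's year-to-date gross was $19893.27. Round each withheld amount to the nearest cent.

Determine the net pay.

$3312.11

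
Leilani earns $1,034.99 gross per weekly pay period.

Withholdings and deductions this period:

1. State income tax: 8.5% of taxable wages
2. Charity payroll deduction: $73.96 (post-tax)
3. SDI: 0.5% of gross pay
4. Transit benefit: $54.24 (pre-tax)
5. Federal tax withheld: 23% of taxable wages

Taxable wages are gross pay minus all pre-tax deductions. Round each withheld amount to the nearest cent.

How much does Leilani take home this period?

$592.69

Transit benefit: $54.24
Taxable wages = $1,034.99 − $54.24 = $980.75
Federal tax withheld: $980.75 × 0.23 = $225.57
State income tax: $980.75 × 0.085 = $83.36
SDI: $1,034.99 × 0.005 = $5.17
Charity payroll deduction: $73.96
Total deductions = $54.24 + $225.57 + $83.36 + $5.17 + $73.96 = $442.30
Net pay = $1,034.99 − $442.30 = $592.69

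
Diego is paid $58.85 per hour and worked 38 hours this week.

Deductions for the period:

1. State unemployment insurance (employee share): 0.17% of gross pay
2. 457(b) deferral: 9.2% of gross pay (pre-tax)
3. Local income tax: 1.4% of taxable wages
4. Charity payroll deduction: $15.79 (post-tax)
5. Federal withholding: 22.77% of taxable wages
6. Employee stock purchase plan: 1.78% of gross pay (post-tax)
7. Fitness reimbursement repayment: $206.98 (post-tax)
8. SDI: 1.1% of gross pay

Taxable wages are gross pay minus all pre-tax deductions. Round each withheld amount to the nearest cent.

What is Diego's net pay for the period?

Gross pay: 38 × $58.85 = $2236.30
457(b) deferral: $2236.30 × 0.092 = $205.74
Taxable wages = $2236.30 − $205.74 = $2030.56
Federal withholding: $2030.56 × 0.2277 = $462.36
Local income tax: $2030.56 × 0.014 = $28.43
SDI: $2236.30 × 0.011 = $24.60
State unemployment insurance (employee share): $2236.30 × 0.0017 = $3.80
Employee stock purchase plan: $2236.30 × 0.0178 = $39.81
Charity payroll deduction: $15.79
Fitness reimbursement repayment: $206.98
Total deductions = $205.74 + $462.36 + $28.43 + $24.60 + $3.80 + $39.81 + $15.79 + $206.98 = $987.51
Net pay = $2236.30 − $987.51 = $1248.79

$1248.79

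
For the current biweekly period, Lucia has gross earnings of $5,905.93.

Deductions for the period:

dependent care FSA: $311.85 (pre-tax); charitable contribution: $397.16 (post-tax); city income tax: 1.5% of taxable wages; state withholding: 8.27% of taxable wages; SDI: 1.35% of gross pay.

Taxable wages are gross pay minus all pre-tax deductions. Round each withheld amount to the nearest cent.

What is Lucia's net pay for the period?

Dependent care FSA: $311.85
Taxable wages = $5,905.93 − $311.85 = $5,594.08
State withholding: $5,594.08 × 0.0827 = $462.63
City income tax: $5,594.08 × 0.015 = $83.91
SDI: $5,905.93 × 0.0135 = $79.73
Charitable contribution: $397.16
Total deductions = $311.85 + $462.63 + $83.91 + $79.73 + $397.16 = $1,335.28
Net pay = $5,905.93 − $1,335.28 = $4,570.65

$4,570.65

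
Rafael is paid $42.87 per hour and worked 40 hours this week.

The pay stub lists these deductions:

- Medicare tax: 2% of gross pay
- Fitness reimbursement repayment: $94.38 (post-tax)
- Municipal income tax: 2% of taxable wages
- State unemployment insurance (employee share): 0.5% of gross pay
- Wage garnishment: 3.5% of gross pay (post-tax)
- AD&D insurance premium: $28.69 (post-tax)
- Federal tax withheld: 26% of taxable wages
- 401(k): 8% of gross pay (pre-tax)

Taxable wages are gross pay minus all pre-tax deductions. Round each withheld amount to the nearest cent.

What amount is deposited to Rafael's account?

$909.93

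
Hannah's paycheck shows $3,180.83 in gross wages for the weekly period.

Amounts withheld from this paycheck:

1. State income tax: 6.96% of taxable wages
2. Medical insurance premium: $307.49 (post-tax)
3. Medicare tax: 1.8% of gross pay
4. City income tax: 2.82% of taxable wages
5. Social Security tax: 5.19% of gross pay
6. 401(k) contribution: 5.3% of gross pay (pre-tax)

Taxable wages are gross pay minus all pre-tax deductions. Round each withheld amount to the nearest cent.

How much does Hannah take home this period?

401(k) contribution: $3,180.83 × 0.053 = $168.58
Taxable wages = $3,180.83 − $168.58 = $3,012.25
City income tax: $3,012.25 × 0.0282 = $84.95
State income tax: $3,012.25 × 0.0696 = $209.65
Medicare tax: $3,180.83 × 0.018 = $57.25
Social Security tax: $3,180.83 × 0.0519 = $165.09
Medical insurance premium: $307.49
Total deductions = $168.58 + $84.95 + $209.65 + $57.25 + $165.09 + $307.49 = $993.01
Net pay = $3,180.83 − $993.01 = $2,187.82

$2,187.82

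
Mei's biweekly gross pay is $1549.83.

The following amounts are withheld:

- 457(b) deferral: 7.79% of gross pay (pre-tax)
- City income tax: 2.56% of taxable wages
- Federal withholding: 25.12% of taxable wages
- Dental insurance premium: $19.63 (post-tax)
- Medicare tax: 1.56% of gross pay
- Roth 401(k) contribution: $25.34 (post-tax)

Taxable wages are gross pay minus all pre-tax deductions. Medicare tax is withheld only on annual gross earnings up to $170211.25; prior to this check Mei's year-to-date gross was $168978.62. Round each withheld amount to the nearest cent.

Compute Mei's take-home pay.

457(b) deferral: $1549.83 × 0.0779 = $120.73
Taxable wages = $1549.83 − $120.73 = $1429.10
City income tax: $1429.10 × 0.0256 = $36.58
Federal withholding: $1429.10 × 0.2512 = $358.99
Medicare tax: only $170211.25 − $168978.62 = $1232.63 of this check is subject → $1232.63 × 0.0156 = $19.23
Dental insurance premium: $19.63
Roth 401(k) contribution: $25.34
Total deductions = $120.73 + $36.58 + $358.99 + $19.23 + $19.63 + $25.34 = $580.50
Net pay = $1549.83 − $580.50 = $969.33

$969.33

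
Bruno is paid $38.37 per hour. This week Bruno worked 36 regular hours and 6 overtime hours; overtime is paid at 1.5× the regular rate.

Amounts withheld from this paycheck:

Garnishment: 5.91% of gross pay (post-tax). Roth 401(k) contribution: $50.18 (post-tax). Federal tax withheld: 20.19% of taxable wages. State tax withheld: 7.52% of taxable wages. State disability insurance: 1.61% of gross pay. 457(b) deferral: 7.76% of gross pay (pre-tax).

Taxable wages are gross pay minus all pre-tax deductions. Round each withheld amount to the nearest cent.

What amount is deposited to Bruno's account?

Regular pay: 36 × $38.37 = $1,381.32
Overtime pay: 6 × $38.37 × 1.5 = $345.33
Gross pay = $1,381.32 + $345.33 = $1,726.65
457(b) deferral: $1,726.65 × 0.0776 = $133.99
Taxable wages = $1,726.65 − $133.99 = $1,592.66
Federal tax withheld: $1,592.66 × 0.2019 = $321.56
State tax withheld: $1,592.66 × 0.0752 = $119.77
State disability insurance: $1,726.65 × 0.0161 = $27.80
Garnishment: $1,726.65 × 0.0591 = $102.05
Roth 401(k) contribution: $50.18
Total deductions = $133.99 + $321.56 + $119.77 + $27.80 + $102.05 + $50.18 = $755.35
Net pay = $1,726.65 − $755.35 = $971.30

$971.30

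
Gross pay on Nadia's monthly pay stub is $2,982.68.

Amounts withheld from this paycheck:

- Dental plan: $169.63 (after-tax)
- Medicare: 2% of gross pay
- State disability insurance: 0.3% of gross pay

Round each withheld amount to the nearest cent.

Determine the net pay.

$2,744.45

State disability insurance: $2,982.68 × 0.003 = $8.95
Medicare: $2,982.68 × 0.02 = $59.65
Dental plan: $169.63
Total deductions = $8.95 + $59.65 + $169.63 = $238.23
Net pay = $2,982.68 − $238.23 = $2,744.45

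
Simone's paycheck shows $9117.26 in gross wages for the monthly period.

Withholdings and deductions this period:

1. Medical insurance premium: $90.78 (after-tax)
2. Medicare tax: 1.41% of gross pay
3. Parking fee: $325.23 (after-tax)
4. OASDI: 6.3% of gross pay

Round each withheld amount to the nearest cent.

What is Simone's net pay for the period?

$7998.31

Medicare tax: $9117.26 × 0.0141 = $128.55
OASDI: $9117.26 × 0.063 = $574.39
Medical insurance premium: $90.78
Parking fee: $325.23
Total deductions = $128.55 + $574.39 + $90.78 + $325.23 = $1118.95
Net pay = $9117.26 − $1118.95 = $7998.31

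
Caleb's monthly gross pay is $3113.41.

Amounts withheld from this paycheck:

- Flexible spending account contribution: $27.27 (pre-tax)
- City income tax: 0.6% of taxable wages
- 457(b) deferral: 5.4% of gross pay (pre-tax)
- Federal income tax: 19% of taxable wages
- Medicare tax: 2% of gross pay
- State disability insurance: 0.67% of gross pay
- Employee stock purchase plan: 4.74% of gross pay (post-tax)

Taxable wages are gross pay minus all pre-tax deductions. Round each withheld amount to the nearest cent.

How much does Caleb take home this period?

Flexible spending account contribution: $27.27
457(b) deferral: $3113.41 × 0.054 = $168.12
Pre-tax total = $27.27 + $168.12 = $195.39
Taxable wages = $3113.41 − $195.39 = $2918.02
City income tax: $2918.02 × 0.006 = $17.51
Federal income tax: $2918.02 × 0.19 = $554.42
State disability insurance: $3113.41 × 0.0067 = $20.86
Medicare tax: $3113.41 × 0.02 = $62.27
Employee stock purchase plan: $3113.41 × 0.0474 = $147.58
Total deductions = $27.27 + $168.12 + $17.51 + $554.42 + $20.86 + $62.27 + $147.58 = $998.03
Net pay = $3113.41 − $998.03 = $2115.38

$2115.38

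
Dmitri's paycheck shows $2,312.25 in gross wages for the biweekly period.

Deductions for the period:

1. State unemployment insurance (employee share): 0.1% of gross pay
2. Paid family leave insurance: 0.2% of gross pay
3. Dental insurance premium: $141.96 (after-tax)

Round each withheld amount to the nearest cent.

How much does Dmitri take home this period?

$2,163.36

State unemployment insurance (employee share): $2,312.25 × 0.001 = $2.31
Paid family leave insurance: $2,312.25 × 0.002 = $4.62
Dental insurance premium: $141.96
Total deductions = $2.31 + $4.62 + $141.96 = $148.89
Net pay = $2,312.25 − $148.89 = $2,163.36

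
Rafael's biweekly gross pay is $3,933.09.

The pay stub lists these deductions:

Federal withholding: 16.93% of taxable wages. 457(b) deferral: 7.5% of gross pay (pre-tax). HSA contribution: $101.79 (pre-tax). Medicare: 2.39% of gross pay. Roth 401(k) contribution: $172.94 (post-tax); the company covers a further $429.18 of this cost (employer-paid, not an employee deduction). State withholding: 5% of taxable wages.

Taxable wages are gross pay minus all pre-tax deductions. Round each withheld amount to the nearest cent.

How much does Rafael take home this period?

HSA contribution: $101.79
457(b) deferral: $3,933.09 × 0.075 = $294.98
Pre-tax total = $101.79 + $294.98 = $396.77
Taxable wages = $3,933.09 − $396.77 = $3,536.32
Federal withholding: $3,536.32 × 0.1693 = $598.70
State withholding: $3,536.32 × 0.05 = $176.82
Medicare: $3,933.09 × 0.0239 = $94.00
Roth 401(k) contribution: $172.94
(Employer's $429.18 toward Roth 401(k) contribution is not withheld from the employee.)
Total deductions = $101.79 + $294.98 + $598.70 + $176.82 + $94.00 + $172.94 = $1,439.23
Net pay = $3,933.09 − $1,439.23 = $2,493.86

$2,493.86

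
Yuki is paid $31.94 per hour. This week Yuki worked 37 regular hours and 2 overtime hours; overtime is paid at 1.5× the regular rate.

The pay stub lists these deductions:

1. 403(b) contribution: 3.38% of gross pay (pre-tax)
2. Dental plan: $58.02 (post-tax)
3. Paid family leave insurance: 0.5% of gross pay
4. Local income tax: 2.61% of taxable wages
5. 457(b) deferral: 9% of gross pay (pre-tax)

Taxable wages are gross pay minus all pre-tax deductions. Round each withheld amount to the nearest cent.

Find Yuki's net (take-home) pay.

Regular pay: 37 × $31.94 = $1,181.78
Overtime pay: 2 × $31.94 × 1.5 = $95.82
Gross pay = $1,181.78 + $95.82 = $1,277.60
457(b) deferral: $1,277.60 × 0.09 = $114.98
403(b) contribution: $1,277.60 × 0.0338 = $43.18
Pre-tax total = $114.98 + $43.18 = $158.16
Taxable wages = $1,277.60 − $158.16 = $1,119.44
Local income tax: $1,119.44 × 0.0261 = $29.22
Paid family leave insurance: $1,277.60 × 0.005 = $6.39
Dental plan: $58.02
Total deductions = $114.98 + $43.18 + $29.22 + $6.39 + $58.02 = $251.79
Net pay = $1,277.60 − $251.79 = $1,025.81

$1,025.81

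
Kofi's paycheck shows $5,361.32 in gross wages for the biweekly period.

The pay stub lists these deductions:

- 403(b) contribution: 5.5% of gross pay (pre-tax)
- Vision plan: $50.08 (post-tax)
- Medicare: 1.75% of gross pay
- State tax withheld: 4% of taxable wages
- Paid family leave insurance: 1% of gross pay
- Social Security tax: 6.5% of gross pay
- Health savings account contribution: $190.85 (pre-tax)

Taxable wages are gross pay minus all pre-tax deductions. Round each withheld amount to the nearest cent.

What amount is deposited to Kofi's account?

$4,134.58

403(b) contribution: $5,361.32 × 0.055 = $294.87
Health savings account contribution: $190.85
Pre-tax total = $294.87 + $190.85 = $485.72
Taxable wages = $5,361.32 − $485.72 = $4,875.60
State tax withheld: $4,875.60 × 0.04 = $195.02
Social Security tax: $5,361.32 × 0.065 = $348.49
Medicare: $5,361.32 × 0.0175 = $93.82
Paid family leave insurance: $5,361.32 × 0.01 = $53.61
Vision plan: $50.08
Total deductions = $294.87 + $190.85 + $195.02 + $348.49 + $93.82 + $53.61 + $50.08 = $1,226.74
Net pay = $5,361.32 − $1,226.74 = $4,134.58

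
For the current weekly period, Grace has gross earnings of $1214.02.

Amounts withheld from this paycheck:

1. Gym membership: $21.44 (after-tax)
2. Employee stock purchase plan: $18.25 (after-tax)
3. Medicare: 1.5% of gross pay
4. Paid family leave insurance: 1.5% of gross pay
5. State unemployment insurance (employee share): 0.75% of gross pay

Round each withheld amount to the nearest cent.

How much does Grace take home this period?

$1128.80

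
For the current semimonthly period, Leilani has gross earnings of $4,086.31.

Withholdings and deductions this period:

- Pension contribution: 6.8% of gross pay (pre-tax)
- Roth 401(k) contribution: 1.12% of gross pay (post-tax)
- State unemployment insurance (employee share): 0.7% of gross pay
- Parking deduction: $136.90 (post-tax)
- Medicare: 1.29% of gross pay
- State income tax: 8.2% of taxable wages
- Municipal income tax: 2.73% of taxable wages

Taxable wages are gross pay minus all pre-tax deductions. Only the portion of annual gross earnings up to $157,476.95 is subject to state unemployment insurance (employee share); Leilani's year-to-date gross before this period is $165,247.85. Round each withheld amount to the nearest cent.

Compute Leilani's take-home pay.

Pension contribution: $4,086.31 × 0.068 = $277.87
Taxable wages = $4,086.31 − $277.87 = $3,808.44
State income tax: $3,808.44 × 0.082 = $312.29
Municipal income tax: $3,808.44 × 0.0273 = $103.97
Medicare: $4,086.31 × 0.0129 = $52.71
State unemployment insurance (employee share): annual cap $157,476.95 already reached (YTD $165,247.85), so $0.00
Parking deduction: $136.90
Roth 401(k) contribution: $4,086.31 × 0.0112 = $45.77
Total deductions = $277.87 + $312.29 + $103.97 + $52.71 + $0.00 + $136.90 + $45.77 = $929.51
Net pay = $4,086.31 − $929.51 = $3,156.80

$3,156.80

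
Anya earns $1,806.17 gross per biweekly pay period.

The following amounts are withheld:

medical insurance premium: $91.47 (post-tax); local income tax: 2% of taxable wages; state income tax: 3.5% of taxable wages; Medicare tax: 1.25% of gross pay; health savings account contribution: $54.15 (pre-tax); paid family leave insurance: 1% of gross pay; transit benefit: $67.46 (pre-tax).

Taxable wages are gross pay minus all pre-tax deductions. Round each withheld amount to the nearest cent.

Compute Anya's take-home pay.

Transit benefit: $67.46
Health savings account contribution: $54.15
Pre-tax total = $67.46 + $54.15 = $121.61
Taxable wages = $1,806.17 − $121.61 = $1,684.56
State income tax: $1,684.56 × 0.035 = $58.96
Local income tax: $1,684.56 × 0.02 = $33.69
Paid family leave insurance: $1,806.17 × 0.01 = $18.06
Medicare tax: $1,806.17 × 0.0125 = $22.58
Medical insurance premium: $91.47
Total deductions = $67.46 + $54.15 + $58.96 + $33.69 + $18.06 + $22.58 + $91.47 = $346.37
Net pay = $1,806.17 − $346.37 = $1,459.80

$1,459.80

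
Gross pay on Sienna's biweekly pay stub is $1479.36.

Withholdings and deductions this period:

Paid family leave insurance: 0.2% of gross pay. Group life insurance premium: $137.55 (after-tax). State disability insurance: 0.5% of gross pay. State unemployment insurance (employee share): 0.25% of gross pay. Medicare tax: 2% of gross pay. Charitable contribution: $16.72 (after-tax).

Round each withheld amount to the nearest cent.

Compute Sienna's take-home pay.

State unemployment insurance (employee share): $1479.36 × 0.0025 = $3.70
State disability insurance: $1479.36 × 0.005 = $7.40
Medicare tax: $1479.36 × 0.02 = $29.59
Paid family leave insurance: $1479.36 × 0.002 = $2.96
Group life insurance premium: $137.55
Charitable contribution: $16.72
Total deductions = $3.70 + $7.40 + $29.59 + $2.96 + $137.55 + $16.72 = $197.92
Net pay = $1479.36 − $197.92 = $1281.44

$1281.44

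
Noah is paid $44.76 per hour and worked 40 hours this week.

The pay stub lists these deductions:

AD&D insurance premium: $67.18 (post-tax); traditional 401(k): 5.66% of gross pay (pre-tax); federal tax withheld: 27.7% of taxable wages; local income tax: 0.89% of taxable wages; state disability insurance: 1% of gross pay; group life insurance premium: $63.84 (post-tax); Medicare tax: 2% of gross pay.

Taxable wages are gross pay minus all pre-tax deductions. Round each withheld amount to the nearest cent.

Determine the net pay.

$1,021.43

Gross pay: 40 × $44.76 = $1,790.40
Traditional 401(k): $1,790.40 × 0.0566 = $101.34
Taxable wages = $1,790.40 − $101.34 = $1,689.06
Federal tax withheld: $1,689.06 × 0.277 = $467.87
Local income tax: $1,689.06 × 0.0089 = $15.03
Medicare tax: $1,790.40 × 0.02 = $35.81
State disability insurance: $1,790.40 × 0.01 = $17.90
Group life insurance premium: $63.84
AD&D insurance premium: $67.18
Total deductions = $101.34 + $467.87 + $15.03 + $35.81 + $17.90 + $63.84 + $67.18 = $768.97
Net pay = $1,790.40 − $768.97 = $1,021.43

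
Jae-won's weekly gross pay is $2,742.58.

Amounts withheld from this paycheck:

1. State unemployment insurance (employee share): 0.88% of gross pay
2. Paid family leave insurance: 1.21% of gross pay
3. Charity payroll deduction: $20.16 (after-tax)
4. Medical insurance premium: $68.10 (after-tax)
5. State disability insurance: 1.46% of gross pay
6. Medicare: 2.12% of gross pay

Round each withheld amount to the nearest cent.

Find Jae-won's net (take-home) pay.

Medicare: $2,742.58 × 0.0212 = $58.14
Paid family leave insurance: $2,742.58 × 0.0121 = $33.19
State disability insurance: $2,742.58 × 0.0146 = $40.04
State unemployment insurance (employee share): $2,742.58 × 0.0088 = $24.13
Medical insurance premium: $68.10
Charity payroll deduction: $20.16
Total deductions = $58.14 + $33.19 + $40.04 + $24.13 + $68.10 + $20.16 = $243.76
Net pay = $2,742.58 − $243.76 = $2,498.82

$2,498.82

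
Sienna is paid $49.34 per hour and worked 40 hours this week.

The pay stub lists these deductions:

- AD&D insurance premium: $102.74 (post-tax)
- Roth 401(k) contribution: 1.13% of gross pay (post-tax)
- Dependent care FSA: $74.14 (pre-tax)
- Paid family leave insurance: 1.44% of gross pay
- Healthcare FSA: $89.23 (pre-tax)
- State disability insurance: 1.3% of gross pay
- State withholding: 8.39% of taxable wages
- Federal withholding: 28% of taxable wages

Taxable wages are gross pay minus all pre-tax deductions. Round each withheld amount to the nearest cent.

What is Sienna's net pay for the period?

$972.37

Gross pay: 40 × $49.34 = $1,973.60
Healthcare FSA: $89.23
Dependent care FSA: $74.14
Pre-tax total = $89.23 + $74.14 = $163.37
Taxable wages = $1,973.60 − $163.37 = $1,810.23
State withholding: $1,810.23 × 0.0839 = $151.88
Federal withholding: $1,810.23 × 0.28 = $506.86
Paid family leave insurance: $1,973.60 × 0.0144 = $28.42
State disability insurance: $1,973.60 × 0.013 = $25.66
Roth 401(k) contribution: $1,973.60 × 0.0113 = $22.30
AD&D insurance premium: $102.74
Total deductions = $89.23 + $74.14 + $151.88 + $506.86 + $28.42 + $25.66 + $22.30 + $102.74 = $1,001.23
Net pay = $1,973.60 − $1,001.23 = $972.37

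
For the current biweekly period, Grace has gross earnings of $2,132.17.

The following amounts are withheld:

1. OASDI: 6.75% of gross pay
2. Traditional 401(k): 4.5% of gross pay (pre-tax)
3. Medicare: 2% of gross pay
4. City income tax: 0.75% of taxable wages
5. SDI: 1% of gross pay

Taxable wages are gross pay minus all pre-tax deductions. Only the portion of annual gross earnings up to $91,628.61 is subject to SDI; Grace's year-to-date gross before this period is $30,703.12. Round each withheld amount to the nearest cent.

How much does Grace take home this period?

$1,813.07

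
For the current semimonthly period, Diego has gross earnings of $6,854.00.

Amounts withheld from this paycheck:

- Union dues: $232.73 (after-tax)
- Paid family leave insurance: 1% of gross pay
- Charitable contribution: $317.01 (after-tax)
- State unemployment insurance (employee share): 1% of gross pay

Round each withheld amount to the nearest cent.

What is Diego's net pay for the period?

$6,167.18

Paid family leave insurance: $6,854.00 × 0.01 = $68.54
State unemployment insurance (employee share): $6,854.00 × 0.01 = $68.54
Charitable contribution: $317.01
Union dues: $232.73
Total deductions = $68.54 + $68.54 + $317.01 + $232.73 = $686.82
Net pay = $6,854.00 − $686.82 = $6,167.18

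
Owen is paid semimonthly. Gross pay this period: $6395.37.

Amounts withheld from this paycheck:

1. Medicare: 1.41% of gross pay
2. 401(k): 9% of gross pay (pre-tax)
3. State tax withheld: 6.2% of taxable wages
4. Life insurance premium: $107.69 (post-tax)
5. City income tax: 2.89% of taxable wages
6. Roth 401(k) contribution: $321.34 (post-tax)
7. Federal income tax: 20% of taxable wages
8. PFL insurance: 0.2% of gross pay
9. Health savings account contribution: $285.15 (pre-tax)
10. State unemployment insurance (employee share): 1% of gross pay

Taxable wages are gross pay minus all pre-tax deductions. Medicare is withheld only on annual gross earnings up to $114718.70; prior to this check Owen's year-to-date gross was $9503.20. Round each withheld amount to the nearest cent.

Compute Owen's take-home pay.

Health savings account contribution: $285.15
401(k): $6395.37 × 0.09 = $575.58
Pre-tax total = $285.15 + $575.58 = $860.73
Taxable wages = $6395.37 − $860.73 = $5534.64
City income tax: $5534.64 × 0.0289 = $159.95
Federal income tax: $5534.64 × 0.2 = $1106.93
State tax withheld: $5534.64 × 0.062 = $343.15
Medicare: cap not yet reached, full $6395.37 is subject → $6395.37 × 0.0141 = $90.17
State unemployment insurance (employee share): $6395.37 × 0.01 = $63.95
PFL insurance: $6395.37 × 0.002 = $12.79
Life insurance premium: $107.69
Roth 401(k) contribution: $321.34
Total deductions = $285.15 + $575.58 + $159.95 + $1106.93 + $343.15 + $90.17 + $63.95 + $12.79 + $107.69 + $321.34 = $3066.70
Net pay = $6395.37 − $3066.70 = $3328.67

$3328.67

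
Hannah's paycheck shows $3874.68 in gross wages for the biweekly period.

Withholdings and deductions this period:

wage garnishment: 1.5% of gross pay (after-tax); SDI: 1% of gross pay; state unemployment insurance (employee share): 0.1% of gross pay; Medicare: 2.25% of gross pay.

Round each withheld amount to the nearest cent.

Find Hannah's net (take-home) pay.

$3686.76

Medicare: $3874.68 × 0.0225 = $87.18
State unemployment insurance (employee share): $3874.68 × 0.001 = $3.87
SDI: $3874.68 × 0.01 = $38.75
Wage garnishment: $3874.68 × 0.015 = $58.12
Total deductions = $87.18 + $3.87 + $38.75 + $58.12 = $187.92
Net pay = $3874.68 − $187.92 = $3686.76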